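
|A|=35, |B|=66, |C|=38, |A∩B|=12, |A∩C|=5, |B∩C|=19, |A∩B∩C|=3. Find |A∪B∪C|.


|A∪B∪C| = 35+66+38-12-5-19+3 = 106

|A∪B∪C| = 106


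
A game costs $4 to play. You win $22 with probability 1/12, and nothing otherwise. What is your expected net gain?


E[gain] = (22-4)×1/12 + (-4)×11/12
= 3/2 - 11/3 = -13/6

Expected net gain = $-13/6 ≈ $-2.17


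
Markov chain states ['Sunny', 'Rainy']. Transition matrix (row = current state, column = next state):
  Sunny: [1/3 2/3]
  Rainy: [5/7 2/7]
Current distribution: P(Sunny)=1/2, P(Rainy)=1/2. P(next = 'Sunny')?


P(next=Sunny) = Σᵢ P(now=i)×P(i→Sunny)
= 1/2×1/3 + 1/2×5/7
= 1/6 + 5/14 = 11/21

P = 11/21 ≈ 0.5238


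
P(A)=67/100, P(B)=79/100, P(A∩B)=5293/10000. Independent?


P(A)×P(B) = 5293/10000
P(A∩B) = 5293/10000
Equal ✓ → Independent

Yes, independent


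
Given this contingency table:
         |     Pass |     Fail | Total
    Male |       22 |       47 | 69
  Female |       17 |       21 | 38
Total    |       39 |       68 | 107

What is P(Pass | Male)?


P(Pass | Male) = 22/(22+47) = 22/69

P(Pass|Male) = 22/69 ≈ 31.88%


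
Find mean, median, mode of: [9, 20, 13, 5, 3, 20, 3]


Sorted: [3, 3, 5, 9, 13, 20, 20]
Mean = 73/7
Median = 9
Freq: {9: 1, 20: 2, 13: 1, 5: 1, 3: 2}
Mode: [3, 20]

Mean=73/7, Median=9, Mode=[3, 20]


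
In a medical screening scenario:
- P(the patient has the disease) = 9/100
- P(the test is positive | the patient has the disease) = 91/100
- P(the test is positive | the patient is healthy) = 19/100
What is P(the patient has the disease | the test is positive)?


Using Bayes' theorem:
P(A|B) = P(B|A)·P(A) / P(B)

P(the test is positive) = 91/100 × 9/100 + 19/100 × 91/100
= 819/10000 + 1729/10000 = 637/2500

P(the patient has the disease|the test is positive) = (819/10000) / (637/2500) = 9/28

P(the patient has the disease|the test is positive) = 9/28 ≈ 32.14%


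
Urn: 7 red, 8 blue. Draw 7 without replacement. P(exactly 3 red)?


Hypergeometric: C(7,3)×C(8,4)/C(15,7)
= 35×70/6435 = 490/1287

P(X=3) = 490/1287 ≈ 38.07%


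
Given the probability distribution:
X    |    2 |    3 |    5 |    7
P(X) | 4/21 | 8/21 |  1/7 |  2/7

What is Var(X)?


E[X] = 89/21
E[X²] = 457/21
Var(X) = E[X²] - (E[X])² = 457/21 - 7921/441 = 1676/441

Var(X) = 1676/441 ≈ 3.8005


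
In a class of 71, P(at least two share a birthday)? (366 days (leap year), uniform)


P(all different) = Π(366-i)/366 for i=0..70
= 0.000694
P(match) = 1 - 0.000694 = 0.999306

P ≈ 0.9993 ≈ 99.93%


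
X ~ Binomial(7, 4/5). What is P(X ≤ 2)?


P(X ≤ 2) = Σ P(X=i) for i=0..2
P(X=0) = 1/78125
P(X=1) = 28/78125
P(X=2) = 336/78125
Sum = 73/15625

P(X ≤ 2) = 73/15625 ≈ 0.47%


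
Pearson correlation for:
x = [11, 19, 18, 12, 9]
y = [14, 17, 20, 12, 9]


n=5, Σx=69, Σy=72, Σxy=1062, Σx²=1031, Σy²=1110
r = (5×1062 - 69×72)/√((5×1031 - 69²)(5×1110 - 72²))
= 342/√(394×366) = 342/√144204 ≈ 342/379.7420 ≈ 0.9006

r ≈ 0.9006


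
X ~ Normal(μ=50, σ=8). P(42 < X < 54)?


z₁=(42-50)/8=-1.0, z₂=(54-50)/8=0.5
P = Φ(0.5) - Φ(-1.0) = 0.691462 - 0.158655 = 0.532807 ≈ 0.5328

P(42 < X < 54) ≈ 0.5328


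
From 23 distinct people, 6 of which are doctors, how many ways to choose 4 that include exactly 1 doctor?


Choose 1 of the 6 doctors and 3 of the other 17 people:
C(6,1)×C(17,3) = 6×680 = 4080

4080


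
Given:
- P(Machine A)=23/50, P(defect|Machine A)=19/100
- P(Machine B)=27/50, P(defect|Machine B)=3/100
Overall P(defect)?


P(B) = Σ P(B|Aᵢ)×P(Aᵢ)
  19/100×23/50 = 437/5000
  3/100×27/50 = 81/5000
Sum = 259/2500

P(defect) = 259/2500 ≈ 10.36%


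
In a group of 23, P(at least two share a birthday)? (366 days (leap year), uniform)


P(all different) = Π(366-i)/366 for i=0..22
= 0.493677
P(match) = 1 - 0.493677 = 0.506323

P ≈ 0.5063 ≈ 50.63%


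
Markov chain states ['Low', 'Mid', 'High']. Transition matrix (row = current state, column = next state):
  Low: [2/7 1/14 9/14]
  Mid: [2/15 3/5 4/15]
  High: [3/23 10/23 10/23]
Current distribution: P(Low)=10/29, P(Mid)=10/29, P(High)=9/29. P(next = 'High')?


P(next=High) = Σᵢ P(now=i)×P(i→High)
= 10/29×9/14 + 10/29×4/15 + 9/29×10/23
= 45/203 + 8/87 + 90/667 = 6283/14007

P = 6283/14007 ≈ 0.4486


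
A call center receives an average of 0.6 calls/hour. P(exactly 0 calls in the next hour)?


Poisson(λ=0.6): P(X=0) = e^(-λ)×λ^k/k!
= e^(-0.6) × 0.6^0 / 0!
≈ 0.5488116361 × 1 / 1 ≈ 0.548812

P(X=0) ≈ 0.548812 ≈ 54.88%


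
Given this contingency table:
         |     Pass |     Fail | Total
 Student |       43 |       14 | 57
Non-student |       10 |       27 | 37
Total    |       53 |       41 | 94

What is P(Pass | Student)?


P(Pass | Student) = 43/(43+14) = 43/57

P(Pass|Student) = 43/57 ≈ 75.44%


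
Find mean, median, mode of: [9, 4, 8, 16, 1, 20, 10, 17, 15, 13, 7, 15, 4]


Sorted: [1, 4, 4, 7, 8, 9, 10, 13, 15, 15, 16, 17, 20]
Mean = 139/13
Median = 10
Freq: {9: 1, 4: 2, 8: 1, 16: 1, 1: 1, 20: 1, 10: 1, 17: 1, 15: 2, 13: 1, 7: 1}
Mode: [4, 15]

Mean=139/13, Median=10, Mode=[4, 15]


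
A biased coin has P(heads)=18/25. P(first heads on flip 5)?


Geometric: P(X=5) = (1-p)^(k-1)×p = (7/25)^4×18/25 = 43218/9765625

P(X=5) = 43218/9765625 ≈ 0.44%


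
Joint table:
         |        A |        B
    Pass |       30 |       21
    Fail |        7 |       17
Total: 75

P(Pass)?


P(Pass) = (30+21)/75 = 51/75 = 17/25

P(Pass) = 17/25 ≈ 68.00%


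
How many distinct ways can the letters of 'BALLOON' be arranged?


Letters: 7, freq: {'B': 1, 'A': 1, 'L': 2, 'O': 2, 'N': 1}
7!/(1!×1!×2!×2!×1!) = 5040/4 = 1260

1260


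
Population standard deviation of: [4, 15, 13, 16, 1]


Mean = 49/5
  (4-49/5)²=841/25
  (15-49/5)²=676/25
  (13-49/5)²=256/25
  (16-49/5)²=961/25
  (1-49/5)²=1936/25
Σ(x-μ)² = 934/5
σ² = (934/5)/5 = 934/25

σ = √(934/25) ≈ 6.1123


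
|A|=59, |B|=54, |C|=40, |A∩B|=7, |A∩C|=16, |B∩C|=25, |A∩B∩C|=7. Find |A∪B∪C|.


|A∪B∪C| = 59+54+40-7-16-25+7 = 112

|A∪B∪C| = 112


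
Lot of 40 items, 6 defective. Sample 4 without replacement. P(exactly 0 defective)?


Hypergeometric: C(6,0)×C(34,4)/C(40,4)
= 1×46376/91390 = 23188/45695

P(X=0) = 23188/45695 ≈ 50.75%


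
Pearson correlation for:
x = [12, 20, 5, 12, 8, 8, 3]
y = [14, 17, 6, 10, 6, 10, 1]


n=7, Σx=68, Σy=64, Σxy=789, Σx²=850, Σy²=758
r = (7×789 - 68×64)/√((7×850 - 68²)(7×758 - 64²))
= 1171/√(1326×1210) = 1171/√1604460 ≈ 1171/1266.6728 ≈ 0.9245

r ≈ 0.9245


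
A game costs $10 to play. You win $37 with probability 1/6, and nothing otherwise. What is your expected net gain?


E[gain] = (37-10)×1/6 + (-10)×5/6
= 9/2 - 25/3 = -23/6

Expected net gain = $-23/6 ≈ $-3.83


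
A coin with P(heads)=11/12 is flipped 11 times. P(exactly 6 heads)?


Binomial: P(X=6) = C(11,6)×p^6×(1-p)^5
= 462 × 1771561/2985984 × 1/248832 = 136410197/123834728448

P(X=6) = 136410197/123834728448 ≈ 0.11%


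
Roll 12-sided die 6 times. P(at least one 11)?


P(no 11)^6 = (11/12)^6 = 1771561/2985984
P(≥1) = 1 - 1771561/2985984 = 1214423/2985984

P = 1214423/2985984 ≈ 40.67%


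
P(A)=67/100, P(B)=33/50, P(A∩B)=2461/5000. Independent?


P(A)×P(B) = 2211/5000
P(A∩B) = 2461/5000
Not equal → NOT independent

No, not independent


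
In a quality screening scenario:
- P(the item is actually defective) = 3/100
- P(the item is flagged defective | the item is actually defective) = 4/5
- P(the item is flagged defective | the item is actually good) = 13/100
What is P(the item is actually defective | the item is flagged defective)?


Using Bayes' theorem:
P(A|B) = P(B|A)·P(A) / P(B)

P(the item is flagged defective) = 4/5 × 3/100 + 13/100 × 97/100
= 3/125 + 1261/10000 = 1501/10000

P(the item is actually defective|the item is flagged defective) = (3/125) / (1501/10000) = 240/1501

P(the item is actually defective|the item is flagged defective) = 240/1501 ≈ 15.99%


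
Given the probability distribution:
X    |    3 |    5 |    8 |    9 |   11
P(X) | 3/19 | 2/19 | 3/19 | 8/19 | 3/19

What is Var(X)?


E[X] = 148/19
E[X²] = 1280/19
Var(X) = E[X²] - (E[X])² = 1280/19 - 21904/361 = 2416/361

Var(X) = 2416/361 ≈ 6.6925


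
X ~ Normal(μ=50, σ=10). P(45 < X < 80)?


z₁=(45-50)/10=-0.5, z₂=(80-50)/10=3.0
P = Φ(3.0) - Φ(-0.5) = 0.998650 - 0.308538 = 0.690112 ≈ 0.6901

P(45 < X < 80) ≈ 0.6901


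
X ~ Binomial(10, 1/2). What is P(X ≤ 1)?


P(X ≤ 1) = Σ P(X=i) for i=0..1
P(X=0) = 1/1024
P(X=1) = 5/512
Sum = 11/1024

P(X ≤ 1) = 11/1024 ≈ 1.07%


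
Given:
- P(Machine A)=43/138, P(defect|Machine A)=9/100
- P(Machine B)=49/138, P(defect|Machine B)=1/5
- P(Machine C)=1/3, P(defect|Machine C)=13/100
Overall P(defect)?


P(B) = Σ P(B|Aᵢ)×P(Aᵢ)
  9/100×43/138 = 129/4600
  1/5×49/138 = 49/690
  13/100×1/3 = 13/300
Sum = 131/920

P(defect) = 131/920 ≈ 14.24%


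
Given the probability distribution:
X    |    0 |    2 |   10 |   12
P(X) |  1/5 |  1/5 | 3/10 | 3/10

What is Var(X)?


E[X] = 7
E[X²] = 74
Var(X) = E[X²] - (E[X])² = 74 - 49 = 25

Var(X) = 25 ≈ 25.0000


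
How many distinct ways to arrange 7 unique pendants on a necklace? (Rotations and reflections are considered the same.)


Free circular arrangements: rotations and reflections both identified.
(n-1)!/2 = 6!/2 = 720/2 = 360

360


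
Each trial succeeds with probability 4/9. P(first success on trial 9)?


Geometric: P(X=9) = (1-p)^(k-1)×p = (5/9)^8×4/9 = 1562500/387420489

P(X=9) = 1562500/387420489 ≈ 0.40%


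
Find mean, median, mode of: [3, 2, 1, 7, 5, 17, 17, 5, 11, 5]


Sorted: [1, 2, 3, 5, 5, 5, 7, 11, 17, 17]
Mean = 73/10
Median = 5
Freq: {3: 1, 2: 1, 1: 1, 7: 1, 5: 3, 17: 2, 11: 1}
Mode: [5]

Mean=73/10, Median=5, Mode=5


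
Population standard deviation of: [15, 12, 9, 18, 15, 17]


Mean = 86/6 = 43/3
  (15-43/3)²=4/9
  (12-43/3)²=49/9
  (9-43/3)²=256/9
  (18-43/3)²=121/9
  (15-43/3)²=4/9
  (17-43/3)²=64/9
Σ(x-μ)² = 166/3
σ² = (166/3)/6 = 83/9

σ = √(83/9) ≈ 3.0368


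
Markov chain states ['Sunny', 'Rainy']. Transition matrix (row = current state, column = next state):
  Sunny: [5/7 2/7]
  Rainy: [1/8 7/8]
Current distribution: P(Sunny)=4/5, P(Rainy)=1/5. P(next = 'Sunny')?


P(next=Sunny) = Σᵢ P(now=i)×P(i→Sunny)
= 4/5×5/7 + 1/5×1/8
= 4/7 + 1/40 = 167/280

P = 167/280 ≈ 0.5964


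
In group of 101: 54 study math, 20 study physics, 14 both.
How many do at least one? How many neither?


|A∪B| = 54+20-14 = 60
Neither = 101-60 = 41

At least one: 60; Neither: 41


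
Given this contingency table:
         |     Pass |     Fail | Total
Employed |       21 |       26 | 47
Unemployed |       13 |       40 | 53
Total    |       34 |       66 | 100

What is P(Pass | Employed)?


P(Pass | Employed) = 21/(21+26) = 21/47

P(Pass|Employed) = 21/47 ≈ 44.68%


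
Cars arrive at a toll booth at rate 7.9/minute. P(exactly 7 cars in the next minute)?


Poisson(λ=7.9): P(X=7) = e^(-λ)×λ^k/k!
= e^(-7.9) × 7.9^7 / 7!
≈ 0.0003707435405 × 1920390.89862 / 5040 ≈ 0.141264

P(X=7) ≈ 0.141264 ≈ 14.13%


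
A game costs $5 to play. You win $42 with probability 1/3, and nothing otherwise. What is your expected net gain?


E[gain] = (42-5)×1/3 + (-5)×2/3
= 37/3 - 10/3 = 9

Expected net gain = $9 ≈ $9.00


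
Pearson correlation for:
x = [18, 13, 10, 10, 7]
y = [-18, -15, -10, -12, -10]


n=5, Σx=58, Σy=-65, Σxy=-809, Σx²=742, Σy²=893
r = (5×(-809) - 58×(-65))/√((5×742 - 58²)(5×893 - (-65)²))
= -275/√(346×240) = -275/√83040 ≈ -275/288.1666 ≈ -0.9543

r ≈ -0.9543


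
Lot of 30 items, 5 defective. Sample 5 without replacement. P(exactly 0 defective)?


Hypergeometric: C(5,0)×C(25,5)/C(30,5)
= 1×53130/142506 = 1265/3393

P(X=0) = 1265/3393 ≈ 37.28%


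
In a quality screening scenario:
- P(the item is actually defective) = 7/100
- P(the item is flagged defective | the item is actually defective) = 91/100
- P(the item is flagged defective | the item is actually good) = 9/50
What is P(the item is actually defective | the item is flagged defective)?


Using Bayes' theorem:
P(A|B) = P(B|A)·P(A) / P(B)

P(the item is flagged defective) = 91/100 × 7/100 + 9/50 × 93/100
= 637/10000 + 837/5000 = 2311/10000

P(the item is actually defective|the item is flagged defective) = (637/10000) / (2311/10000) = 637/2311

P(the item is actually defective|the item is flagged defective) = 637/2311 ≈ 27.56%


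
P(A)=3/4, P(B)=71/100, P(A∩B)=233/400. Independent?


P(A)×P(B) = 213/400
P(A∩B) = 233/400
Not equal → NOT independent

No, not independent


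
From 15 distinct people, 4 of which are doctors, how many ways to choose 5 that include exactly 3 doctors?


Choose 3 of the 4 doctors and 2 of the other 11 people:
C(4,3)×C(11,2) = 4×55 = 220

220


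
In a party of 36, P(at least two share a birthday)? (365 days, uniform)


P(all different) = Π(365-i)/365 for i=0..35
= 0.167818
P(match) = 1 - 0.167818 = 0.832182

P ≈ 0.8322 ≈ 83.22%


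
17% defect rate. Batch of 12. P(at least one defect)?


P(all good) = (83/100)^12 = 106890007738661124410161/1000000000000000000000000
P(≥1 defect) = 893109992261338875589839/1000000000000000000000000

P = 893109992261338875589839/1000000000000000000000000 ≈ 89.31%


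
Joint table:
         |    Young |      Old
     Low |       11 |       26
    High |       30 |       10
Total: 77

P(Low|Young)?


P(Low|Young) = 11/(11+30) = 11/41

P = 11/41 ≈ 26.83%


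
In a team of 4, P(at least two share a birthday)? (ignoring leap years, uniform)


P(all different) = Π(365-i)/365 for i=0..3
= 0.983644
P(match) = 1 - 0.983644 = 0.016356

P ≈ 0.0164 ≈ 1.64%


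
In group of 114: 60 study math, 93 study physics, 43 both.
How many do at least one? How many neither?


|A∪B| = 60+93-43 = 110
Neither = 114-110 = 4

At least one: 110; Neither: 4


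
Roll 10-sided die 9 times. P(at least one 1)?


P(no 1)^9 = (9/10)^9 = 387420489/1000000000
P(≥1) = 1 - 387420489/1000000000 = 612579511/1000000000

P = 612579511/1000000000 ≈ 61.26%


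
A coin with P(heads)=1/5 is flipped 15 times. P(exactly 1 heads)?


Binomial: P(X=1) = C(15,1)×p^1×(1-p)^14
= 15 × 1/5 × 268435456/6103515625 = 805306368/6103515625

P(X=1) = 805306368/6103515625 ≈ 13.19%


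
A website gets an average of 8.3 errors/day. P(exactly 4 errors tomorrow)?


Poisson(λ=8.3): P(X=4) = e^(-λ)×λ^k/k!
= e^(-8.3) × 8.3^4 / 4!
≈ 0.0002485168271 × 4745.8321 / 24 ≈ 0.049142

P(X=4) ≈ 0.049142 ≈ 4.91%


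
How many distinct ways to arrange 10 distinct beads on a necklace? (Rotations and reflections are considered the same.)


Free circular arrangements: rotations and reflections both identified.
(n-1)!/2 = 9!/2 = 362880/2 = 181440

181440


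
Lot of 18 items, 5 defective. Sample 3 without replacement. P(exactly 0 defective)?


Hypergeometric: C(5,0)×C(13,3)/C(18,3)
= 1×286/816 = 143/408

P(X=0) = 143/408 ≈ 35.05%


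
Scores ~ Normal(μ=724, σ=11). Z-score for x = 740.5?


z = (x - μ)/σ = (740.5 - 724)/11 = 1.5

z = 1.5


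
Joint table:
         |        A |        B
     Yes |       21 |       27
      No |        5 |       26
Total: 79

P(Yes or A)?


P(Yes∨A) = P(Yes) + P(A) - P(Yes∧A)
= (48 + 26 - 21)/79 = 53/79

P = 53/79 ≈ 67.09%


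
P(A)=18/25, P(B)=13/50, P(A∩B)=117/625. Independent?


P(A)×P(B) = 117/625
P(A∩B) = 117/625
Equal ✓ → Independent

Yes, independent


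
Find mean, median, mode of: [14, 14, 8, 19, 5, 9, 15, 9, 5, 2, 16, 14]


Sorted: [2, 5, 5, 8, 9, 9, 14, 14, 14, 15, 16, 19]
Mean = 130/12 = 65/6
Median = 23/2
Freq: {14: 3, 8: 1, 19: 1, 5: 2, 9: 2, 15: 1, 2: 1, 16: 1}
Mode: [14]

Mean=65/6, Median=23/2, Mode=14


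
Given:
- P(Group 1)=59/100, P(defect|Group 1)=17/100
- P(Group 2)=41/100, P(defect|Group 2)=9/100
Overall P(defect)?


P(B) = Σ P(B|Aᵢ)×P(Aᵢ)
  17/100×59/100 = 1003/10000
  9/100×41/100 = 369/10000
Sum = 343/2500

P(defect) = 343/2500 ≈ 13.72%


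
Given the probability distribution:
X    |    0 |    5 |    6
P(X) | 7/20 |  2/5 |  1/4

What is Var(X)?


E[X] = 7/2
E[X²] = 19
Var(X) = E[X²] - (E[X])² = 19 - 49/4 = 27/4

Var(X) = 27/4 ≈ 6.7500


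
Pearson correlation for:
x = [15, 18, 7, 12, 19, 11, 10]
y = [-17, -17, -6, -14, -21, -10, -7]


n=7, Σx=92, Σy=-92, Σxy=-1350, Σx²=1324, Σy²=1400
r = (7×(-1350) - 92×(-92))/√((7×1324 - 92²)(7×1400 - (-92)²))
= -986/√(804×1336) = -986/√1074144 ≈ -986/1036.4092 ≈ -0.9514

r ≈ -0.9514


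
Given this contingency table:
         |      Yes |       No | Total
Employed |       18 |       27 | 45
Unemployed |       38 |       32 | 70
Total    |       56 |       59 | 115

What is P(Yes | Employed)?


P(Yes | Employed) = 18/(18+27) = 18/45 = 2/5

P(Yes|Employed) = 2/5 ≈ 40.00%


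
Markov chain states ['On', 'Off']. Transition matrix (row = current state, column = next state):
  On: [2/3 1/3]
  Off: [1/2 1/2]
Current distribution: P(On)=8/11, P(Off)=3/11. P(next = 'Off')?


P(next=Off) = Σᵢ P(now=i)×P(i→Off)
= 8/11×1/3 + 3/11×1/2
= 8/33 + 3/22 = 25/66

P = 25/66 ≈ 0.3788


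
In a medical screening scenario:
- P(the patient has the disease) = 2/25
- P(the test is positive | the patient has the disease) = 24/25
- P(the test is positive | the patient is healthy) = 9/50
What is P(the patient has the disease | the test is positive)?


Using Bayes' theorem:
P(A|B) = P(B|A)·P(A) / P(B)

P(the test is positive) = 24/25 × 2/25 + 9/50 × 23/25
= 48/625 + 207/1250 = 303/1250

P(the patient has the disease|the test is positive) = (48/625) / (303/1250) = 32/101

P(the patient has the disease|the test is positive) = 32/101 ≈ 31.68%


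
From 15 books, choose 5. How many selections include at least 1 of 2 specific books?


Complement: C(15,5) - C(13,5) = 3003 - 1287 = 1716

1716


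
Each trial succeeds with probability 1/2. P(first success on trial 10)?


Geometric: P(X=10) = (1-p)^(k-1)×p = (1/2)^9×1/2 = 1/1024

P(X=10) = 1/1024 ≈ 0.10%


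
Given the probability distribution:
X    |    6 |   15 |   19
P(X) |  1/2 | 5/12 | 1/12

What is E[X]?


E[X] = Σ x·P(X=x)
= (6)×(1/2) + (15)×(5/12) + (19)×(1/12)
= 65/6

E[X] = 65/6


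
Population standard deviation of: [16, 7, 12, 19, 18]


Mean = 72/5
  (16-72/5)²=64/25
  (7-72/5)²=1369/25
  (12-72/5)²=144/25
  (19-72/5)²=529/25
  (18-72/5)²=324/25
Σ(x-μ)² = 486/5
σ² = (486/5)/5 = 486/25

σ = √(486/25) ≈ 4.4091


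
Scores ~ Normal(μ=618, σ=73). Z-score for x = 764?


z = (x - μ)/σ = (764 - 618)/73 = 2.0

z = 2.0


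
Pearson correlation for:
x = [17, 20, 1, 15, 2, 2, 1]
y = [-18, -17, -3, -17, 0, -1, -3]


n=7, Σx=58, Σy=-59, Σxy=-909, Σx²=924, Σy²=921
r = (7×(-909) - 58×(-59))/√((7×924 - 58²)(7×921 - (-59)²))
= -2941/√(3104×2966) = -2941/√9206464 ≈ -2941/3034.2155 ≈ -0.9693

r ≈ -0.9693


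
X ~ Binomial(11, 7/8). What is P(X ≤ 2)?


P(X ≤ 2) = Σ P(X=i) for i=0..2
P(X=0) = 1/8589934592
P(X=1) = 77/8589934592
P(X=2) = 2695/8589934592
Sum = 2773/8589934592

P(X ≤ 2) = 2773/8589934592 ≈ 0.00%


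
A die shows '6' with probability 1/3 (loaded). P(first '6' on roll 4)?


Geometric: P(X=4) = (1-p)^(k-1)×p = (2/3)^3×1/3 = 8/81

P(X=4) = 8/81 ≈ 9.88%


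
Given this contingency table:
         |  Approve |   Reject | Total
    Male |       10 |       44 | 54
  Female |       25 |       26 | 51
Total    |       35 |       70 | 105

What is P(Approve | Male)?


P(Approve | Male) = 10/(10+44) = 10/54 = 5/27

P(Approve|Male) = 5/27 ≈ 18.52%


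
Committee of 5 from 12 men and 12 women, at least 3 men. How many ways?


Count by #men:
  3M,2W: C(12,3)×C(12,2)=14520
  4M,1W: C(12,4)×C(12,1)=5940
  5M,0W: C(12,5)×C(12,0)=792
Total = 21252

21252


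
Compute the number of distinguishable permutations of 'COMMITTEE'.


Letters: 9, freq: {'C': 1, 'O': 1, 'M': 2, 'I': 1, 'T': 2, 'E': 2}
9!/(1!×1!×2!×1!×2!×2!) = 362880/8 = 45360

45360


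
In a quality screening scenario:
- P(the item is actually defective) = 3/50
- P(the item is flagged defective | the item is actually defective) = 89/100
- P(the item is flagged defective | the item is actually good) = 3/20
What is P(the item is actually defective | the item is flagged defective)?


Using Bayes' theorem:
P(A|B) = P(B|A)·P(A) / P(B)

P(the item is flagged defective) = 89/100 × 3/50 + 3/20 × 47/50
= 267/5000 + 141/1000 = 243/1250

P(the item is actually defective|the item is flagged defective) = (267/5000) / (243/1250) = 89/324

P(the item is actually defective|the item is flagged defective) = 89/324 ≈ 27.47%


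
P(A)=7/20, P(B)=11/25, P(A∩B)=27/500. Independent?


P(A)×P(B) = 77/500
P(A∩B) = 27/500
Not equal → NOT independent

No, not independent


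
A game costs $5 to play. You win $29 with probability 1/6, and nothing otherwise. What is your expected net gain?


E[gain] = (29-5)×1/6 + (-5)×5/6
= 4 - 25/6 = -1/6

Expected net gain = $-1/6 ≈ $-0.17


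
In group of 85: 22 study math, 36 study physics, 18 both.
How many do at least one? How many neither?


|A∪B| = 22+36-18 = 40
Neither = 85-40 = 45

At least one: 40; Neither: 45


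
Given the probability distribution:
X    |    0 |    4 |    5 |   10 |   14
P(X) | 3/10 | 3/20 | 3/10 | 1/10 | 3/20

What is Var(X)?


E[X] = 26/5
E[X²] = 493/10
Var(X) = E[X²] - (E[X])² = 493/10 - 676/25 = 1113/50

Var(X) = 1113/50 ≈ 22.2600


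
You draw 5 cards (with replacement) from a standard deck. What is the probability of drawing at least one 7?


P(not a 7) = 48/52 = 12/13
P(none in 5 draws) = (12/13)^5 = 248832/371293
P(≥1 7) = 1 - 248832/371293 = 122461/371293

P = 122461/371293 ≈ 32.98%


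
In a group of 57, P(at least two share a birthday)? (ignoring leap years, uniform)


P(all different) = Π(365-i)/365 for i=0..56
= 0.009878
P(match) = 1 - 0.009878 = 0.990122

P ≈ 0.9901 ≈ 99.01%


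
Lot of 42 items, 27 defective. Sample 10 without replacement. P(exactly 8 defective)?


Hypergeometric: C(27,8)×C(15,2)/C(42,10)
= 2220075×105/1471442973 = 77625/489991

P(X=8) = 77625/489991 ≈ 15.84%


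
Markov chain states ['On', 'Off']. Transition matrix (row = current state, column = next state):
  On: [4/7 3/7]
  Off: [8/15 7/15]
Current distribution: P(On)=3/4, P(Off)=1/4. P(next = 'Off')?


P(next=Off) = Σᵢ P(now=i)×P(i→Off)
= 3/4×3/7 + 1/4×7/15
= 9/28 + 7/60 = 46/105

P = 46/105 ≈ 0.4381


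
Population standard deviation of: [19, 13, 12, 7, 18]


Mean = 69/5
  (19-69/5)²=676/25
  (13-69/5)²=16/25
  (12-69/5)²=81/25
  (7-69/5)²=1156/25
  (18-69/5)²=441/25
Σ(x-μ)² = 474/5
σ² = (474/5)/5 = 474/25

σ = √(474/25) ≈ 4.3543


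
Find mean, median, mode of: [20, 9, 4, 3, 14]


Sorted: [3, 4, 9, 14, 20]
Mean = 50/5 = 10
Median = 9
Freq: {20: 1, 9: 1, 4: 1, 3: 1, 14: 1}
Mode: No mode

Mean=10, Median=9, Mode=No mode


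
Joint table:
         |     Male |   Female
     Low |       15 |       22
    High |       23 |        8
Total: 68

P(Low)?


P(Low) = (15+22)/68 = 37/68

P(Low) = 37/68 ≈ 54.41%


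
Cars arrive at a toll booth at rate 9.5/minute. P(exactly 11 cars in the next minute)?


Poisson(λ=9.5): P(X=11) = e^(-λ)×λ^k/k!
= e^(-9.5) × 9.5^11 / 11!
≈ 7.485182989e-05 × 56880009227.6 / 39916800 ≈ 0.106661

P(X=11) ≈ 0.106661 ≈ 10.67%


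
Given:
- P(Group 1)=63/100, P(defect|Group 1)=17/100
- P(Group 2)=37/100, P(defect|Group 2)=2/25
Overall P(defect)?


P(B) = Σ P(B|Aᵢ)×P(Aᵢ)
  17/100×63/100 = 1071/10000
  2/25×37/100 = 37/1250
Sum = 1367/10000

P(defect) = 1367/10000 ≈ 13.67%


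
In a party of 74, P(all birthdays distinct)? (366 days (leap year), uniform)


P(all different) = Π(366-i)/366 for i=0..73
= (366/366)×(365/366)×...×(293/366)
= 0.000360

P ≈ 0.0004 ≈ 0.04%


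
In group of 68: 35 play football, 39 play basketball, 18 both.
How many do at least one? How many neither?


|A∪B| = 35+39-18 = 56
Neither = 68-56 = 12

At least one: 56; Neither: 12


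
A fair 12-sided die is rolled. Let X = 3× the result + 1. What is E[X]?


E[die] = (1+12)/2 = 13/2
E[X] = 3×13/2 + 1 = 41/2

E[X] = 41/2


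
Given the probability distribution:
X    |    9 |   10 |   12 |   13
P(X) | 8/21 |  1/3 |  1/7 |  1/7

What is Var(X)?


E[X] = 31/3
E[X²] = 2287/21
Var(X) = E[X²] - (E[X])² = 2287/21 - 961/9 = 134/63

Var(X) = 134/63 ≈ 2.1270


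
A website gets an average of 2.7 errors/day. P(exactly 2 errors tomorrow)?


Poisson(λ=2.7): P(X=2) = e^(-λ)×λ^k/k!
= e^(-2.7) × 2.7^2 / 2!
≈ 0.06720551274 × 7.29 / 2 ≈ 0.244964

P(X=2) ≈ 0.244964 ≈ 24.50%


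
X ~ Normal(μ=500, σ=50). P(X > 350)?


z = (350-500)/50 = -3.0
P(X > 350) = 1 - P(Z ≤ -3.0) = 1 - 0.0013 = 0.9987

P(X > 350) ≈ 0.9987


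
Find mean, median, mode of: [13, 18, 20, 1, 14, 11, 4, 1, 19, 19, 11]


Sorted: [1, 1, 4, 11, 11, 13, 14, 18, 19, 19, 20]
Mean = 131/11
Median = 13
Freq: {13: 1, 18: 1, 20: 1, 1: 2, 14: 1, 11: 2, 4: 1, 19: 2}
Mode: [1, 11, 19]

Mean=131/11, Median=13, Mode=[1, 11, 19]


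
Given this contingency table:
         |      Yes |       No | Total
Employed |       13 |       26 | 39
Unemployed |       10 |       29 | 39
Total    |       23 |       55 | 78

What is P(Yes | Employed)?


P(Yes | Employed) = 13/(13+26) = 13/39 = 1/3

P(Yes|Employed) = 1/3 ≈ 33.33%


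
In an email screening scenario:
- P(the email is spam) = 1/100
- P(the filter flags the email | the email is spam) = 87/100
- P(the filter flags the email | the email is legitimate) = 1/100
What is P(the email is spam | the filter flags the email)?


Using Bayes' theorem:
P(A|B) = P(B|A)·P(A) / P(B)

P(the filter flags the email) = 87/100 × 1/100 + 1/100 × 99/100
= 87/10000 + 99/10000 = 93/5000

P(the email is spam|the filter flags the email) = (87/10000) / (93/5000) = 29/62

P(the email is spam|the filter flags the email) = 29/62 ≈ 46.77%


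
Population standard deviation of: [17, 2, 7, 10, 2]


Mean = 38/5
  (17-38/5)²=2209/25
  (2-38/5)²=784/25
  (7-38/5)²=9/25
  (10-38/5)²=144/25
  (2-38/5)²=784/25
Σ(x-μ)² = 786/5
σ² = (786/5)/5 = 786/25

σ = √(786/25) ≈ 5.6071


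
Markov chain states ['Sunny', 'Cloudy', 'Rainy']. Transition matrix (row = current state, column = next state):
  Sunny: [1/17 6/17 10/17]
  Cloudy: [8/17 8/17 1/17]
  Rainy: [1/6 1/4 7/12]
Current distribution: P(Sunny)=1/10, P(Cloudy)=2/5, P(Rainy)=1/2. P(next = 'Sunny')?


P(next=Sunny) = Σᵢ P(now=i)×P(i→Sunny)
= 1/10×1/17 + 2/5×8/17 + 1/2×1/6
= 1/170 + 16/85 + 1/12 = 283/1020

P = 283/1020 ≈ 0.2775


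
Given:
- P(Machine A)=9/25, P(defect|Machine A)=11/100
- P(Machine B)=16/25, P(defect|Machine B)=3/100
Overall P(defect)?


P(B) = Σ P(B|Aᵢ)×P(Aᵢ)
  11/100×9/25 = 99/2500
  3/100×16/25 = 12/625
Sum = 147/2500

P(defect) = 147/2500 ≈ 5.88%


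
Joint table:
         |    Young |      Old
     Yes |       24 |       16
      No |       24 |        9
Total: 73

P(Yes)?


P(Yes) = (24+16)/73 = 40/73

P(Yes) = 40/73 ≈ 54.79%


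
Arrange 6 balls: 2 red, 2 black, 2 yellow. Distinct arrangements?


6!/(2!×2!×2!) = 90

90


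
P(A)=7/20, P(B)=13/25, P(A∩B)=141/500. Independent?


P(A)×P(B) = 91/500
P(A∩B) = 141/500
Not equal → NOT independent

No, not independent


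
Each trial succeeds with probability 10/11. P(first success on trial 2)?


Geometric: P(X=2) = (1-p)^(k-1)×p = (1/11)^1×10/11 = 10/121

P(X=2) = 10/121 ≈ 8.26%


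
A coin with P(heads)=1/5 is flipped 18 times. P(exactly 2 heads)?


Binomial: P(X=2) = C(18,2)×p^2×(1-p)^16
= 153 × 1/25 × 4294967296/152587890625 = 657129996288/3814697265625

P(X=2) = 657129996288/3814697265625 ≈ 17.23%


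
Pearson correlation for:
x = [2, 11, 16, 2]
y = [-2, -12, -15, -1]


n=4, Σx=31, Σy=-30, Σxy=-378, Σx²=385, Σy²=374
r = (4×(-378) - 31×(-30))/√((4×385 - 31²)(4×374 - (-30)²))
= -582/√(579×596) = -582/√345084 ≈ -582/587.4385 ≈ -0.9907

r ≈ -0.9907


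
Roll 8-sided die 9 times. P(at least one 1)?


P(no 1)^9 = (7/8)^9 = 40353607/134217728
P(≥1) = 1 - 40353607/134217728 = 93864121/134217728

P = 93864121/134217728 ≈ 69.93%


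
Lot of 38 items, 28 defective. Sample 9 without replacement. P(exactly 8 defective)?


Hypergeometric: C(28,8)×C(10,1)/C(38,9)
= 3108105×10/163011640 = 282555/1481924

P(X=8) = 282555/1481924 ≈ 19.07%


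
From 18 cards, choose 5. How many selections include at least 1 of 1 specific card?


Complement: C(18,5) - C(17,5) = 8568 - 6188 = 2380

2380


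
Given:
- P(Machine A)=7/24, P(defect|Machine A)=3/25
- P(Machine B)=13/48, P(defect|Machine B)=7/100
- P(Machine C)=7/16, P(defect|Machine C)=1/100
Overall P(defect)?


P(B) = Σ P(B|Aᵢ)×P(Aᵢ)
  3/25×7/24 = 7/200
  7/100×13/48 = 91/4800
  1/100×7/16 = 7/1600
Sum = 7/120

P(defect) = 7/120 ≈ 5.83%


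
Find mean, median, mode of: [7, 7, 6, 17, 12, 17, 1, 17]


Sorted: [1, 6, 7, 7, 12, 17, 17, 17]
Mean = 84/8 = 21/2
Median = 19/2
Freq: {7: 2, 6: 1, 17: 3, 12: 1, 1: 1}
Mode: [17]

Mean=21/2, Median=19/2, Mode=17


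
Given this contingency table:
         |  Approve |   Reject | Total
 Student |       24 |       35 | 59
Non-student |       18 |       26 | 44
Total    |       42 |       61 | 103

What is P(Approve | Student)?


P(Approve | Student) = 24/(24+35) = 24/59

P(Approve|Student) = 24/59 ≈ 40.68%


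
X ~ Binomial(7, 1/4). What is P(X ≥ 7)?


P(X ≥ 7) = Σ P(X=i) for i=7..7
P(X=7) = 1/16384
Sum = 1/16384

P(X ≥ 7) = 1/16384 ≈ 0.01%


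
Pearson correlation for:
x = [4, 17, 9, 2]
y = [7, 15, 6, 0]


n=4, Σx=32, Σy=28, Σxy=337, Σx²=390, Σy²=310
r = (4×337 - 32×28)/√((4×390 - 32²)(4×310 - 28²))
= 452/√(536×456) = 452/√244416 ≈ 452/494.3845 ≈ 0.9143

r ≈ 0.9143


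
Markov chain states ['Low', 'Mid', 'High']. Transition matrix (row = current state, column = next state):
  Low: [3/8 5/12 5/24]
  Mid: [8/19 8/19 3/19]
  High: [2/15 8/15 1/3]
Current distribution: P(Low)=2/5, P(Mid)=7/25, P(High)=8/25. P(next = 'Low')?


P(next=Low) = Σᵢ P(now=i)×P(i→Low)
= 2/5×3/8 + 7/25×8/19 + 8/25×2/15
= 3/20 + 56/475 + 16/375 = 8851/28500

P = 8851/28500 ≈ 0.3106


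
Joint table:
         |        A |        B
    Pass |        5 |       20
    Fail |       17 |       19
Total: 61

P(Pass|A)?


P(Pass|A) = 5/(5+17) = 5/22

P = 5/22 ≈ 22.73%


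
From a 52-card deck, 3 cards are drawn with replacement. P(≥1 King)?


P(not a King) = 48/52 = 12/13
P(none in 3 draws) = (12/13)^3 = 1728/2197
P(≥1 King) = 1 - 1728/2197 = 469/2197

P = 469/2197 ≈ 21.35%


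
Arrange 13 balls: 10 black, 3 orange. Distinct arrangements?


13!/(10!×3!) = 286

286


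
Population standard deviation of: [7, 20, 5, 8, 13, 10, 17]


Mean = 80/7
  (7-80/7)²=961/49
  (20-80/7)²=3600/49
  (5-80/7)²=2025/49
  (8-80/7)²=576/49
  (13-80/7)²=121/49
  (10-80/7)²=100/49
  (17-80/7)²=1521/49
Σ(x-μ)² = 1272/7
σ² = (1272/7)/7 = 1272/49

σ = √(1272/49) ≈ 5.0950


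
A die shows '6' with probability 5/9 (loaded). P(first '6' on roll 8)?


Geometric: P(X=8) = (1-p)^(k-1)×p = (4/9)^7×5/9 = 81920/43046721

P(X=8) = 81920/43046721 ≈ 0.19%


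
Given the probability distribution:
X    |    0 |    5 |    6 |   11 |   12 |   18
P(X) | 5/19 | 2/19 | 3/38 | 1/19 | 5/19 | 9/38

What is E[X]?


E[X] = Σ x·P(X=x)
= (0)×(5/19) + (5)×(2/19) + (6)×(3/38) + (11)×(1/19) + (12)×(5/19) + (18)×(9/38)
= 9

E[X] = 9


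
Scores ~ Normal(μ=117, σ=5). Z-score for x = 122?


z = (x - μ)/σ = (122 - 117)/5 = 1.0

z = 1.0


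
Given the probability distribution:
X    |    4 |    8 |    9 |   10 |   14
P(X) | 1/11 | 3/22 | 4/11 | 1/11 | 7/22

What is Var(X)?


E[X] = 111/11
E[X²] = 1222/11
Var(X) = E[X²] - (E[X])² = 1222/11 - 12321/121 = 1121/121

Var(X) = 1121/121 ≈ 9.2645


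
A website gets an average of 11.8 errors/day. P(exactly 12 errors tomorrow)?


Poisson(λ=11.8): P(X=12) = e^(-λ)×λ^k/k!
= e^(-11.8) × 11.8^12 / 12!
≈ 7.504557915e-06 × 7.28759262511e+12 / 479001600 ≈ 0.114175

P(X=12) ≈ 0.114175 ≈ 11.42%


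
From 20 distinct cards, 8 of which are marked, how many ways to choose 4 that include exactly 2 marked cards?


Choose 2 of the 8 marked cards and 2 of the other 12 cards:
C(8,2)×C(12,2) = 28×66 = 1848

1848


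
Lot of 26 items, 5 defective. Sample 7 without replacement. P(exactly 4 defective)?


Hypergeometric: C(5,4)×C(21,3)/C(26,7)
= 5×1330/657800 = 133/13156

P(X=4) = 133/13156 ≈ 1.01%


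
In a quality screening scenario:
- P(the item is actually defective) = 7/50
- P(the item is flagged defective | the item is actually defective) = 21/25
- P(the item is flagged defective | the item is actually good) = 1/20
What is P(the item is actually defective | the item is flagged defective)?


Using Bayes' theorem:
P(A|B) = P(B|A)·P(A) / P(B)

P(the item is flagged defective) = 21/25 × 7/50 + 1/20 × 43/50
= 147/1250 + 43/1000 = 803/5000

P(the item is actually defective|the item is flagged defective) = (147/1250) / (803/5000) = 588/803

P(the item is actually defective|the item is flagged defective) = 588/803 ≈ 73.23%


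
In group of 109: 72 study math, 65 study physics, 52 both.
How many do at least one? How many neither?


|A∪B| = 72+65-52 = 85
Neither = 109-85 = 24

At least one: 85; Neither: 24


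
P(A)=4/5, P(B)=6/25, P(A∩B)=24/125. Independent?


P(A)×P(B) = 24/125
P(A∩B) = 24/125
Equal ✓ → Independent

Yes, independent


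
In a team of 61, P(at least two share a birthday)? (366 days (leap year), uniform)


P(all different) = Π(366-i)/366 for i=0..60
= 0.004988
P(match) = 1 - 0.004988 = 0.995012

P ≈ 0.9950 ≈ 99.50%


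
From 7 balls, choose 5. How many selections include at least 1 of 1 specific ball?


Complement: C(7,5) - C(6,5) = 21 - 6 = 15

15


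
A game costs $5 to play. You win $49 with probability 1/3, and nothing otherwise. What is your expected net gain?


E[gain] = (49-5)×1/3 + (-5)×2/3
= 44/3 - 10/3 = 34/3

Expected net gain = $34/3 ≈ $11.33


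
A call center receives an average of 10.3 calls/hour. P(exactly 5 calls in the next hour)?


Poisson(λ=10.3): P(X=5) = e^(-λ)×λ^k/k!
= e^(-10.3) × 10.3^5 / 5!
≈ 3.363309519e-05 × 115927.40743 / 120 ≈ 0.032492

P(X=5) ≈ 0.032492 ≈ 3.25%


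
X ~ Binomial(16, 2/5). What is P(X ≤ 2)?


P(X ≤ 2) = Σ P(X=i) for i=0..2
P(X=0) = 43046721/152587890625
P(X=1) = 459165024/152587890625
P(X=2) = 459165024/30517578125
Sum = 559607373/30517578125

P(X ≤ 2) = 559607373/30517578125 ≈ 1.83%


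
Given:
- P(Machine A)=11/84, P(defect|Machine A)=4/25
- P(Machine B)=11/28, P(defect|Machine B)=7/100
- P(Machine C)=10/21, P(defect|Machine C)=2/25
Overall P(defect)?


P(B) = Σ P(B|Aᵢ)×P(Aᵢ)
  4/25×11/84 = 11/525
  7/100×11/28 = 11/400
  2/25×10/21 = 4/105
Sum = 727/8400

P(defect) = 727/8400 ≈ 8.65%


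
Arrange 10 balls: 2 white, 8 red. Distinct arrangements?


10!/(2!×8!) = 45

45


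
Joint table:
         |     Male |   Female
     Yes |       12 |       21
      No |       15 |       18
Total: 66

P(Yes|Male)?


P(Yes|Male) = 12/(12+15) = 12/27 = 4/9

P = 4/9 ≈ 44.44%


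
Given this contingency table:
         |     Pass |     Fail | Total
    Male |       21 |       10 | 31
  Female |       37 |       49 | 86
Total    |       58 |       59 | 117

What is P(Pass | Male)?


P(Pass | Male) = 21/(21+10) = 21/31

P(Pass|Male) = 21/31 ≈ 67.74%


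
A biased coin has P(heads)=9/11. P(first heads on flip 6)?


Geometric: P(X=6) = (1-p)^(k-1)×p = (2/11)^5×9/11 = 288/1771561

P(X=6) = 288/1771561 ≈ 0.02%


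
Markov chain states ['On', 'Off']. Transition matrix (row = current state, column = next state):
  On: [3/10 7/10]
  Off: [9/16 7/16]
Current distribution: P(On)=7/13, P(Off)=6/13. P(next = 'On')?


P(next=On) = Σᵢ P(now=i)×P(i→On)
= 7/13×3/10 + 6/13×9/16
= 21/130 + 27/104 = 219/520

P = 219/520 ≈ 0.4212


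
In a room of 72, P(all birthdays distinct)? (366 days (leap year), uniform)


P(all different) = Π(366-i)/366 for i=0..71
= (366/366)×(365/366)×...×(295/366)
= 0.000559

P ≈ 0.0006 ≈ 0.06%


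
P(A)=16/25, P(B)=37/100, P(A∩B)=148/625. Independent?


P(A)×P(B) = 148/625
P(A∩B) = 148/625
Equal ✓ → Independent

Yes, independent


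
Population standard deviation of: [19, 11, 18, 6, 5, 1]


Mean = 60/6 = 10
  (19-10)²=81
  (11-10)²=1
  (18-10)²=64
  (6-10)²=16
  (5-10)²=25
  (1-10)²=81
Σ(x-μ)² = 268
σ² = 268/6 = 134/3

σ = √(134/3) ≈ 6.6833


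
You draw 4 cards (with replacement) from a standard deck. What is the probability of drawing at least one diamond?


P(not a diamond) = 39/52 = 3/4
P(none in 4 draws) = (3/4)^4 = 81/256
P(≥1 diamond) = 1 - 81/256 = 175/256

P = 175/256 ≈ 68.36%


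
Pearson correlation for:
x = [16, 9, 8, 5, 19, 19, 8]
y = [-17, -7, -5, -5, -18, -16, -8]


n=7, Σx=84, Σy=-76, Σxy=-1110, Σx²=1212, Σy²=1032
r = (7×(-1110) - 84×(-76))/√((7×1212 - 84²)(7×1032 - (-76)²))
= -1386/√(1428×1448) = -1386/√2067744 ≈ -1386/1437.9652 ≈ -0.9639

r ≈ -0.9639


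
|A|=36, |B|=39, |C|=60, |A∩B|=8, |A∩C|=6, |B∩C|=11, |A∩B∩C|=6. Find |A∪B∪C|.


|A∪B∪C| = 36+39+60-8-6-11+6 = 116

|A∪B∪C| = 116


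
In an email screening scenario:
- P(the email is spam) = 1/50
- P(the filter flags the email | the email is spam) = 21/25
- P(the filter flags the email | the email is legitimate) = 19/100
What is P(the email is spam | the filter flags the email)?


Using Bayes' theorem:
P(A|B) = P(B|A)·P(A) / P(B)

P(the filter flags the email) = 21/25 × 1/50 + 19/100 × 49/50
= 21/1250 + 931/5000 = 203/1000

P(the email is spam|the filter flags the email) = (21/1250) / (203/1000) = 12/145

P(the email is spam|the filter flags the email) = 12/145 ≈ 8.28%


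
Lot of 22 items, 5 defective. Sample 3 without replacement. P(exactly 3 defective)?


Hypergeometric: C(5,3)×C(17,0)/C(22,3)
= 10×1/1540 = 1/154

P(X=3) = 1/154 ≈ 0.65%


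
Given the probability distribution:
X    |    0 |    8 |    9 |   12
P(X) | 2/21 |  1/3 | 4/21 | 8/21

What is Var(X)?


E[X] = 188/21
E[X²] = 1924/21
Var(X) = E[X²] - (E[X])² = 1924/21 - 35344/441 = 5060/441

Var(X) = 5060/441 ≈ 11.4739


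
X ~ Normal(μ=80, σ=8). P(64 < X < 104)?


z₁=(64-80)/8=-2.0, z₂=(104-80)/8=3.0
P = Φ(3.0) - Φ(-2.0) = 0.998650 - 0.022750 = 0.975900 ≈ 0.9759

P(64 < X < 104) ≈ 0.9759


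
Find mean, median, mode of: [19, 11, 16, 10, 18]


Sorted: [10, 11, 16, 18, 19]
Mean = 74/5
Median = 16
Freq: {19: 1, 11: 1, 16: 1, 10: 1, 18: 1}
Mode: No mode

Mean=74/5, Median=16, Mode=No mode


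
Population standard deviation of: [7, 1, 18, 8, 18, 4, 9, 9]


Mean = 74/8 = 37/4
  (7-37/4)²=81/16
  (1-37/4)²=1089/16
  (18-37/4)²=1225/16
  (8-37/4)²=25/16
  (18-37/4)²=1225/16
  (4-37/4)²=441/16
  (9-37/4)²=1/16
  (9-37/4)²=1/16
Σ(x-μ)² = 511/2
σ² = (511/2)/8 = 511/16

σ = √(511/16) ≈ 5.6513


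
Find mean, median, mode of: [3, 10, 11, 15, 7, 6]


Sorted: [3, 6, 7, 10, 11, 15]
Mean = 52/6 = 26/3
Median = 17/2
Freq: {3: 1, 10: 1, 11: 1, 15: 1, 7: 1, 6: 1}
Mode: No mode

Mean=26/3, Median=17/2, Mode=No mode


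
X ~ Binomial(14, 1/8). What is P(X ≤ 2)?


P(X ≤ 2) = Σ P(X=i) for i=0..2
P(X=0) = 678223072849/4398046511104
P(X=1) = 678223072849/2199023255552
P(X=2) = 1259557135291/4398046511104
Sum = 1647113176919/2199023255552

P(X ≤ 2) = 1647113176919/2199023255552 ≈ 74.90%
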